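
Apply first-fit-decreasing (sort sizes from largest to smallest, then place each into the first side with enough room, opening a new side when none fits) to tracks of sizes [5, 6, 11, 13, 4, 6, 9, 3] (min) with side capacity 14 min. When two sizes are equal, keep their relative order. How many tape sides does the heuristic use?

Sorted descending: 13, 11, 9, 6, 6, 5, 4, 3.
  13 → side 1 (new)  [load 13/14]
  11 → side 2 (new)  [load 11/14]
  9 → side 3 (new)  [load 9/14]
  6 → side 4 (new)  [load 6/14]
  6 → side 4  [load 12/14]
  5 → side 3  [load 14/14]
  4 → side 5 (new)  [load 4/14]
  3 → side 2  [load 14/14]
5 tape sides opened.

5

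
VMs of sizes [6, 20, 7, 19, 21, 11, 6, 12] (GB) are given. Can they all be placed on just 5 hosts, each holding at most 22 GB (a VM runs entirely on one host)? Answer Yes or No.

No

Total = 102 GB; ⌈102/22⌉ = 5.
The bound of 5 does not rule out 5, but exhaustive search shows no assignment into 5 hosts of capacity 22 GB exists — the minimum is 6.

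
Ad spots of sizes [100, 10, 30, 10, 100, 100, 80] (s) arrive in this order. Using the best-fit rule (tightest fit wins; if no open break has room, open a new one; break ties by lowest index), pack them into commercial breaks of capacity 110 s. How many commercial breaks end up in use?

5

  100 → break 1 (new)  [load 100/110]
  10 → break 1  [load 110/110]
  30 → break 2 (new)  [load 30/110]
  10 → break 2  [load 40/110]
  100 → break 3 (new)  [load 100/110]
  100 → break 4 (new)  [load 100/110]
  80 → break 5 (new)  [load 80/110]
5 commercial breaks opened.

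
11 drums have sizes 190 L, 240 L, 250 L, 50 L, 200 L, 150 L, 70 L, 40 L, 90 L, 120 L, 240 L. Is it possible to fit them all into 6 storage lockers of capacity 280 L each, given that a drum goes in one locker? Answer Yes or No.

Total = 1640 L; ⌈1640/280⌉ = 6.
The bound of 6 does not rule out 6, but exhaustive search shows no assignment into 6 storage lockers of capacity 280 L exists — the minimum is 7.

No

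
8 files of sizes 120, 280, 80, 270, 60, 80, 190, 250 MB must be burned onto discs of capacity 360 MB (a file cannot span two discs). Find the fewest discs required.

4

Total = 280 + 270 + 250 + 190 + 120 + 80 + 80 + 60 = 1330 MB.
Lower bound: ⌈1330/360⌉ = 4 discs.
A packing using 4 discs:
  disc 1: 280 + 80 = 360
  disc 2: 270 + 80 = 350
  disc 3: 250 + 60 = 310
  disc 4: 190 + 120 = 310
This matches the lower bound, so 4 is optimal.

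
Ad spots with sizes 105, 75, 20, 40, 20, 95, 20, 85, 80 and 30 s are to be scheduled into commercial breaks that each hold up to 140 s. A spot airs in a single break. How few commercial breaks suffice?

Total = 105 + 95 + 85 + 80 + 75 + 40 + 30 + 20 + 20 + 20 = 570 s.
Lower bound: ⌈570/140⌉ = 5 commercial breaks.
A packing using 5 commercial breaks:
  break 1: 105 + 30 = 135
  break 2: 95 + 40 = 135
  break 3: 85 + 20 + 20 = 125
  break 4: 80 + 20 = 100
  break 5: 75 = 75
This matches the lower bound, so 5 is optimal.

5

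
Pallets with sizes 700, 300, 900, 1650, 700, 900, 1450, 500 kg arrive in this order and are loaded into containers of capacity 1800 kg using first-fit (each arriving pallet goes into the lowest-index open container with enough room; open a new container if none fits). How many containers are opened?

  700 → container 1 (new)  [load 700/1800]
  300 → container 1  [load 1000/1800]
  900 → container 2 (new)  [load 900/1800]
  1650 → container 3 (new)  [load 1650/1800]
  700 → container 1  [load 1700/1800]
  900 → container 2  [load 1800/1800]
  1450 → container 4 (new)  [load 1450/1800]
  500 → container 5 (new)  [load 500/1800]
5 containers opened.

5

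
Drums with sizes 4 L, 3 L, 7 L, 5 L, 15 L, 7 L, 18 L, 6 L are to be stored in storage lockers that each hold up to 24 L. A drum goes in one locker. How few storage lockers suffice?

3

Total = 18 + 15 + 7 + 7 + 6 + 5 + 4 + 3 = 65 L.
Lower bound: ⌈65/24⌉ = 3 storage lockers.
A packing using 3 storage lockers:
  locker 1: 18 + 6 = 24
  locker 2: 15 + 7 = 22
  locker 3: 7 + 5 + 4 + 3 = 19
This matches the lower bound, so 3 is optimal.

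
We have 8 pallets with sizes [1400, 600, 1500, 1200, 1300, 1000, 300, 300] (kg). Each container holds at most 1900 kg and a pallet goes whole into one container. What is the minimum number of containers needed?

Total = 1500 + 1400 + 1300 + 1200 + 1000 + 600 + 300 + 300 = 7600 kg.
Lower bound: ⌈7600/1900⌉ = 4 containers.
Also, 5 pallets each exceed 950 kg, and no two of those can share a container, so at least 5 containers are needed.
A packing using 5 containers:
  container 1: 1500 + 300 = 1800
  container 2: 1400 + 300 = 1700
  container 3: 1300 + 600 = 1900
  container 4: 1200 = 1200
  container 5: 1000 = 1000
This matches the lower bound, so 5 is optimal.

5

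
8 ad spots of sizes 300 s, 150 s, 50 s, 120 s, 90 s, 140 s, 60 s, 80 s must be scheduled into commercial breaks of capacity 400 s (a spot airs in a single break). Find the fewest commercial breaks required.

3

Total = 300 + 150 + 140 + 120 + 90 + 80 + 60 + 50 = 990 s.
Lower bound: ⌈990/400⌉ = 3 commercial breaks.
A packing using 3 commercial breaks:
  break 1: 300 + 90 = 390
  break 2: 150 + 140 + 80 = 370
  break 3: 120 + 60 + 50 = 230
This matches the lower bound, so 3 is optimal.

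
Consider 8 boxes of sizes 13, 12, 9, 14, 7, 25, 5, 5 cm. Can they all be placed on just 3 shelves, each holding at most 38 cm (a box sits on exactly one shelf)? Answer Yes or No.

A valid assignment using 3 shelves:
  shelf 1: 25 + 13 = 38
  shelf 2: 14 + 12 + 9 = 35
  shelf 3: 7 + 5 + 5 = 17
Every load is within 38 cm, so 3 shelves suffice.

Yes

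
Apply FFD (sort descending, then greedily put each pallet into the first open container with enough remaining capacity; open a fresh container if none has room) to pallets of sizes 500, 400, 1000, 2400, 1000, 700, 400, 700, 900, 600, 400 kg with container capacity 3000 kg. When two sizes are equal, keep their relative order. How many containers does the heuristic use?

4

Sorted descending: 2400, 1000, 1000, 900, 700, 700, 600, 500, 400, 400, 400.
  2400 → container 1 (new)  [load 2400/3000]
  1000 → container 2 (new)  [load 1000/3000]
  1000 → container 2  [load 2000/3000]
  900 → container 2  [load 2900/3000]
  700 → container 3 (new)  [load 700/3000]
  700 → container 3  [load 1400/3000]
  600 → container 1  [load 3000/3000]
  500 → container 3  [load 1900/3000]
  400 → container 3  [load 2300/3000]
  400 → container 3  [load 2700/3000]
  400 → container 4 (new)  [load 400/3000]
4 containers opened.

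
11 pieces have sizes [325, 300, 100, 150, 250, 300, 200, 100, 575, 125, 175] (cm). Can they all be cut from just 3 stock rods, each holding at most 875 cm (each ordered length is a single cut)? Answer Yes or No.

A valid assignment using 3 stock rods:
  stock rod 1: 575 + 300 = 875
  stock rod 2: 325 + 300 + 250 = 875
  stock rod 3: 200 + 175 + 150 + 125 + 100 + 100 = 850
Every load is within 875 cm, so 3 stock rods suffice.

Yes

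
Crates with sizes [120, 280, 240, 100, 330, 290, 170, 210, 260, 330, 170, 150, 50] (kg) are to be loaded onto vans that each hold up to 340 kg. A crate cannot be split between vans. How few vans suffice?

Total = 330 + 330 + 290 + 280 + 260 + 240 + 210 + 170 + 170 + 150 + 120 + 100 + 50 = 2700 kg.
Lower bound: ⌈2700/340⌉ = 8 vans.
A packing using 9 vans:
  van 1: 330 = 330
  van 2: 330 = 330
  van 3: 290 + 50 = 340
  van 4: 280 = 280
  van 5: 260 = 260
  van 6: 240 + 100 = 340
  van 7: 210 + 120 = 330
  van 8: 170 + 170 = 340
  van 9: 150 = 150
No arrangement into 8 vans stays within capacity, so 9 is optimal.

9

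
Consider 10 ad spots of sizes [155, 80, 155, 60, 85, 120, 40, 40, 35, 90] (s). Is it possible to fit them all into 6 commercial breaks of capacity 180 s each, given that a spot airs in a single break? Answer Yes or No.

A valid assignment using 6 commercial breaks:
  break 1: 155 = 155
  break 2: 155 = 155
  break 3: 120 + 60 = 180
  break 4: 90 + 85 = 175
  break 5: 80 + 40 + 40 = 160
  break 6: 35 = 35
Every load is within 180 s, so 6 commercial breaks suffice.

Yes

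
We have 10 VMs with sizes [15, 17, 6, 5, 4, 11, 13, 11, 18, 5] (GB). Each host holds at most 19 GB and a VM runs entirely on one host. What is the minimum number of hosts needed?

Total = 18 + 17 + 15 + 13 + 11 + 11 + 6 + 5 + 5 + 4 = 105 GB.
Lower bound: ⌈105/19⌉ = 6 hosts.
A packing using 6 hosts:
  host 1: 18 = 18
  host 2: 17 = 17
  host 3: 15 + 4 = 19
  host 4: 13 + 6 = 19
  host 5: 11 + 5 = 16
  host 6: 11 + 5 = 16
This matches the lower bound, so 6 is optimal.

6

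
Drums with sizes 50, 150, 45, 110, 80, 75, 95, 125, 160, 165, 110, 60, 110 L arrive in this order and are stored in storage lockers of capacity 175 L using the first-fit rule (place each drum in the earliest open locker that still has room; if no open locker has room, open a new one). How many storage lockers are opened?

9

  50 → locker 1 (new)  [load 50/175]
  150 → locker 2 (new)  [load 150/175]
  45 → locker 1  [load 95/175]
  110 → locker 3 (new)  [load 110/175]
  80 → locker 1  [load 175/175]
  75 → locker 4 (new)  [load 75/175]
  95 → locker 4  [load 170/175]
  125 → locker 5 (new)  [load 125/175]
  160 → locker 6 (new)  [load 160/175]
  165 → locker 7 (new)  [load 165/175]
  110 → locker 8 (new)  [load 110/175]
  60 → locker 3  [load 170/175]
  110 → locker 9 (new)  [load 110/175]
9 storage lockers opened.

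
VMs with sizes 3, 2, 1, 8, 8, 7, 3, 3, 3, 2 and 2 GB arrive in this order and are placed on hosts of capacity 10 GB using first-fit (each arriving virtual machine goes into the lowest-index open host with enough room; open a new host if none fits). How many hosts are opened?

5

  3 → host 1 (new)  [load 3/10]
  2 → host 1  [load 5/10]
  1 → host 1  [load 6/10]
  8 → host 2 (new)  [load 8/10]
  8 → host 3 (new)  [load 8/10]
  7 → host 4 (new)  [load 7/10]
  3 → host 1  [load 9/10]
  3 → host 4  [load 10/10]
  3 → host 5 (new)  [load 3/10]
  2 → host 2  [load 10/10]
  2 → host 3  [load 10/10]
5 hosts opened.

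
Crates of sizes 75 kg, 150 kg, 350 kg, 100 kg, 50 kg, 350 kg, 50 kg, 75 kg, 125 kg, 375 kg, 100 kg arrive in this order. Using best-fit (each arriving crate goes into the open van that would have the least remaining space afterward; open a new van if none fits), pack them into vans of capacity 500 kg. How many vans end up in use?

  75 → van 1 (new)  [load 75/500]
  150 → van 1  [load 225/500]
  350 → van 2 (new)  [load 350/500]
  100 → van 2  [load 450/500]
  50 → van 2  [load 500/500]
  350 → van 3 (new)  [load 350/500]
  50 → van 3  [load 400/500]
  75 → van 3  [load 475/500]
  125 → van 1  [load 350/500]
  375 → van 4 (new)  [load 375/500]
  100 → van 4  [load 475/500]
4 vans opened.

4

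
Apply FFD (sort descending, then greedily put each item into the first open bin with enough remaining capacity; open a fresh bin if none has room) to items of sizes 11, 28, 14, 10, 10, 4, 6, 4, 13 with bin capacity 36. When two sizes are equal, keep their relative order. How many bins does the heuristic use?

Sorted descending: 28, 14, 13, 11, 10, 10, 6, 4, 4.
  28 → bin 1 (new)  [load 28/36]
  14 → bin 2 (new)  [load 14/36]
  13 → bin 2  [load 27/36]
  11 → bin 3 (new)  [load 11/36]
  10 → bin 3  [load 21/36]
  10 → bin 3  [load 31/36]
  6 → bin 1  [load 34/36]
  4 → bin 2  [load 31/36]
  4 → bin 2  [load 35/36]
3 bins opened.

3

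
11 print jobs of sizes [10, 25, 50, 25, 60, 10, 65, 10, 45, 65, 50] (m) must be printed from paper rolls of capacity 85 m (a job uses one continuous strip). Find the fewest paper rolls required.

Total = 65 + 65 + 60 + 50 + 50 + 45 + 25 + 25 + 10 + 10 + 10 = 415 m.
Lower bound: ⌈415/85⌉ = 5 paper rolls.
Also, 6 print jobs each exceed 85/2 m, and no two of those can share a roll, so at least 6 paper rolls are needed.
A packing using 6 paper rolls:
  roll 1: 65 + 10 + 10 = 85
  roll 2: 65 + 10 = 75
  roll 3: 60 + 25 = 85
  roll 4: 50 + 25 = 75
  roll 5: 50 = 50
  roll 6: 45 = 45
This matches the lower bound, so 6 is optimal.

6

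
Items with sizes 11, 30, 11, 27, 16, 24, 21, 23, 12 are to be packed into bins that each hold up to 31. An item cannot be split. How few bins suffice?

7

Total = 30 + 27 + 24 + 23 + 21 + 16 + 12 + 11 + 11 = 175.
Lower bound: ⌈175/31⌉ = 6 bins.
A packing using 7 bins:
  bin 1: 30 = 30
  bin 2: 27 = 27
  bin 3: 24 = 24
  bin 4: 23 = 23
  bin 5: 21 = 21
  bin 6: 16 + 12 = 28
  bin 7: 11 + 11 = 22
No arrangement into 6 bins stays within capacity, so 7 is optimal.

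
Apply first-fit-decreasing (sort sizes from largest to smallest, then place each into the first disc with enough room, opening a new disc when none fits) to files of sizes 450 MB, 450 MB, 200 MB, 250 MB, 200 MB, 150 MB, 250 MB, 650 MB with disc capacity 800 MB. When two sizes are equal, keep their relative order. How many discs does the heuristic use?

Sorted descending: 650, 450, 450, 250, 250, 200, 200, 150.
  650 → disc 1 (new)  [load 650/800]
  450 → disc 2 (new)  [load 450/800]
  450 → disc 3 (new)  [load 450/800]
  250 → disc 2  [load 700/800]
  250 → disc 3  [load 700/800]
  200 → disc 4 (new)  [load 200/800]
  200 → disc 4  [load 400/800]
  150 → disc 1  [load 800/800]
4 discs opened.

4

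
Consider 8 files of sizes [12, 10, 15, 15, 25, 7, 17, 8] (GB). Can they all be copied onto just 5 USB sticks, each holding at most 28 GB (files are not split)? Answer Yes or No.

A valid assignment using 5 USB sticks:
  USB stick 1: 25 = 25
  USB stick 2: 17 + 10 = 27
  USB stick 3: 15 + 12 = 27
  USB stick 4: 15 + 8 = 23
  USB stick 5: 7 = 7
Every load is within 28 GB, so 5 USB sticks suffice.

Yes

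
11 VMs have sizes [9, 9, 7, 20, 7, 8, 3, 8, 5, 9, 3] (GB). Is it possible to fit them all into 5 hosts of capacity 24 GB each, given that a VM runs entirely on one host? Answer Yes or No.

Yes

A valid assignment using 4 hosts:
  host 1: 20 + 3 = 23
  host 2: 9 + 9 + 5 = 23
  host 3: 9 + 8 + 7 = 24
  host 4: 8 + 7 + 3 = 18
That uses only 4 ≤ 5, so 5 hosts are enough.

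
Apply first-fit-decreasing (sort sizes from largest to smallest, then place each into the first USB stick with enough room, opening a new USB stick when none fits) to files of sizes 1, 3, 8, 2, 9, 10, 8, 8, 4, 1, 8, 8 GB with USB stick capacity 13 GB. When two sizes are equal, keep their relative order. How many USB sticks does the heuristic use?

7

Sorted descending: 10, 9, 8, 8, 8, 8, 8, 4, 3, 2, 1, 1.
  10 → USB stick 1 (new)  [load 10/13]
  9 → USB stick 2 (new)  [load 9/13]
  8 → USB stick 3 (new)  [load 8/13]
  8 → USB stick 4 (new)  [load 8/13]
  8 → USB stick 5 (new)  [load 8/13]
  8 → USB stick 6 (new)  [load 8/13]
  8 → USB stick 7 (new)  [load 8/13]
  4 → USB stick 2  [load 13/13]
  3 → USB stick 1  [load 13/13]
  2 → USB stick 3  [load 10/13]
  1 → USB stick 3  [load 11/13]
  1 → USB stick 3  [load 12/13]
7 USB sticks opened.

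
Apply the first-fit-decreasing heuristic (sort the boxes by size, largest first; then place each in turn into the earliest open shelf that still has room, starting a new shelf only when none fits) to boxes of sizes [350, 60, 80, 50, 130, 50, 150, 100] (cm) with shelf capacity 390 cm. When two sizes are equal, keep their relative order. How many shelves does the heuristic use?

Sorted descending: 350, 150, 130, 100, 80, 60, 50, 50.
  350 → shelf 1 (new)  [load 350/390]
  150 → shelf 2 (new)  [load 150/390]
  130 → shelf 2  [load 280/390]
  100 → shelf 2  [load 380/390]
  80 → shelf 3 (new)  [load 80/390]
  60 → shelf 3  [load 140/390]
  50 → shelf 3  [load 190/390]
  50 → shelf 3  [load 240/390]
3 shelves opened.

3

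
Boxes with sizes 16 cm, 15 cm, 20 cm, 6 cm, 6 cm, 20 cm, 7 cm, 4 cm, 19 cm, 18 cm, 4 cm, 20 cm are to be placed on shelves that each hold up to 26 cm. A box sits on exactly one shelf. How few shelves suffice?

Total = 20 + 20 + 20 + 19 + 18 + 16 + 15 + 7 + 6 + 6 + 4 + 4 = 155 cm.
Lower bound: ⌈155/26⌉ = 6 shelves.
Also, 7 boxes each exceed 13 cm, and no two of those can share a shelf, so at least 7 shelves are needed.
A packing using 7 shelves:
  shelf 1: 20 + 6 = 26
  shelf 2: 20 + 6 = 26
  shelf 3: 20 + 4 = 24
  shelf 4: 19 + 7 = 26
  shelf 5: 18 + 4 = 22
  shelf 6: 16 = 16
  shelf 7: 15 = 15
This matches the lower bound, so 7 is optimal.

7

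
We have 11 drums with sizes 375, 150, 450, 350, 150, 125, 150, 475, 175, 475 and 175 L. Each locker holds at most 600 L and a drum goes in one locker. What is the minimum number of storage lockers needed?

Total = 475 + 475 + 450 + 375 + 350 + 175 + 175 + 150 + 150 + 150 + 125 = 3050 L.
Lower bound: ⌈3050/600⌉ = 6 storage lockers.
A packing using 6 storage lockers:
  locker 1: 475 + 125 = 600
  locker 2: 475 = 475
  locker 3: 450 + 150 = 600
  locker 4: 375 + 175 = 550
  locker 5: 350 + 175 = 525
  locker 6: 150 + 150 = 300
This matches the lower bound, so 6 is optimal.

6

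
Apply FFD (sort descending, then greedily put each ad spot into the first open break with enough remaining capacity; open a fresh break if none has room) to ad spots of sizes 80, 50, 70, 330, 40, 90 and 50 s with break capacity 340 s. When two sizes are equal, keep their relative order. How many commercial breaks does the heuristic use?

Sorted descending: 330, 90, 80, 70, 50, 50, 40.
  330 → break 1 (new)  [load 330/340]
  90 → break 2 (new)  [load 90/340]
  80 → break 2  [load 170/340]
  70 → break 2  [load 240/340]
  50 → break 2  [load 290/340]
  50 → break 2  [load 340/340]
  40 → break 3 (new)  [load 40/340]
3 commercial breaks opened.

3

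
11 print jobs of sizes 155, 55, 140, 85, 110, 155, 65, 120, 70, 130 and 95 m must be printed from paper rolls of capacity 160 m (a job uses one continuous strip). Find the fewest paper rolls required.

Total = 155 + 155 + 140 + 130 + 120 + 110 + 95 + 85 + 70 + 65 + 55 = 1180 m.
Lower bound: ⌈1180/160⌉ = 8 paper rolls.
A packing using 9 paper rolls:
  roll 1: 155 = 155
  roll 2: 155 = 155
  roll 3: 140 = 140
  roll 4: 130 = 130
  roll 5: 120 = 120
  roll 6: 110 = 110
  roll 7: 95 + 65 = 160
  roll 8: 85 + 70 = 155
  roll 9: 55 = 55
No arrangement into 8 paper rolls stays within capacity, so 9 is optimal.

9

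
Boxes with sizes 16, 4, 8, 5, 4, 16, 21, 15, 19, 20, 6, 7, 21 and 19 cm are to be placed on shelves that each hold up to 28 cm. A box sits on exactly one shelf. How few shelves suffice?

Total = 21 + 21 + 20 + 19 + 19 + 16 + 16 + 15 + 8 + 7 + 6 + 5 + 4 + 4 = 181 cm.
Lower bound: ⌈181/28⌉ = 7 shelves.
Also, 8 boxes each exceed 14 cm, and no two of those can share a shelf, so at least 8 shelves are needed.
A packing using 8 shelves:
  shelf 1: 21 + 7 = 28
  shelf 2: 21 + 6 = 27
  shelf 3: 20 + 8 = 28
  shelf 4: 19 + 5 + 4 = 28
  shelf 5: 19 + 4 = 23
  shelf 6: 16 = 16
  shelf 7: 16 = 16
  shelf 8: 15 = 15
This matches the lower bound, so 8 is optimal.

8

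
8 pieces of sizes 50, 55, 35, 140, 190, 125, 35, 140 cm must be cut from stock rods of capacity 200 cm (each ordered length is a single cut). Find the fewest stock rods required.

4

Total = 190 + 140 + 140 + 125 + 55 + 50 + 35 + 35 = 770 cm.
Lower bound: ⌈770/200⌉ = 4 stock rods.
A packing using 4 stock rods:
  stock rod 1: 190 = 190
  stock rod 2: 140 + 55 = 195
  stock rod 3: 140 + 50 = 190
  stock rod 4: 125 + 35 + 35 = 195
This matches the lower bound, so 4 is optimal.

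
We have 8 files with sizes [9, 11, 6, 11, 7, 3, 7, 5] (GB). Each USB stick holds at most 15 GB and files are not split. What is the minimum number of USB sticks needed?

5

Total = 11 + 11 + 9 + 7 + 7 + 6 + 5 + 3 = 59 GB.
Lower bound: ⌈59/15⌉ = 4 USB sticks.
A packing using 5 USB sticks:
  USB stick 1: 11 + 3 = 14
  USB stick 2: 11 = 11
  USB stick 3: 9 + 6 = 15
  USB stick 4: 7 + 7 = 14
  USB stick 5: 5 = 5
No arrangement into 4 USB sticks stays within capacity, so 5 is optimal.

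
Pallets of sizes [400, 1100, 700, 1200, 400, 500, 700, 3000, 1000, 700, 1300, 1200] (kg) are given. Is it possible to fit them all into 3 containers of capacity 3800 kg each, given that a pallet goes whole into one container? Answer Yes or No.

No

Total = 12200 kg; ⌈12200/3800⌉ = 4.
At least 4 containers are required, but only 3 are allowed.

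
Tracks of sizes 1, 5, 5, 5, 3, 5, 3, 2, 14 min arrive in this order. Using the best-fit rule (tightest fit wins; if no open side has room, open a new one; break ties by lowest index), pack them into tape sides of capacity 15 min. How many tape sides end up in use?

3

  1 → side 1 (new)  [load 1/15]
  5 → side 1  [load 6/15]
  5 → side 1  [load 11/15]
  5 → side 2 (new)  [load 5/15]
  3 → side 1  [load 14/15]
  5 → side 2  [load 10/15]
  3 → side 2  [load 13/15]
  2 → side 2  [load 15/15]
  14 → side 3 (new)  [load 14/15]
3 tape sides opened.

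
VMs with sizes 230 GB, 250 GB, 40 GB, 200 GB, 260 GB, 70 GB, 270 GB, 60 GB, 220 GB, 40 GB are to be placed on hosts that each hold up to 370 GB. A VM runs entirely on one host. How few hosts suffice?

Total = 270 + 260 + 250 + 230 + 220 + 200 + 70 + 60 + 40 + 40 = 1640 GB.
Lower bound: ⌈1640/370⌉ = 5 hosts.
Also, 6 VMs each exceed 185 GB, and no two of those can share a host, so at least 6 hosts are needed.
A packing using 6 hosts:
  host 1: 270 + 70 = 340
  host 2: 260 + 60 + 40 = 360
  host 3: 250 + 40 = 290
  host 4: 230 = 230
  host 5: 220 = 220
  host 6: 200 = 200
This matches the lower bound, so 6 is optimal.

6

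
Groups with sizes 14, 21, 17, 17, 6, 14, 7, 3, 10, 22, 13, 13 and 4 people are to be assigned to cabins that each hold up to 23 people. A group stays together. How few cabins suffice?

Total = 22 + 21 + 17 + 17 + 14 + 14 + 13 + 13 + 10 + 7 + 6 + 4 + 3 = 161 people.
Lower bound: ⌈161/23⌉ = 7 cabins.
Also, 8 groups each exceed 23/2 people, and no two of those can share a cabin, so at least 8 cabins are needed.
A packing using 8 cabins:
  cabin 1: 22 = 22
  cabin 2: 21 = 21
  cabin 3: 17 + 6 = 23
  cabin 4: 17 + 4 = 21
  cabin 5: 14 + 7 = 21
  cabin 6: 14 + 3 = 17
  cabin 7: 13 + 10 = 23
  cabin 8: 13 = 13
This matches the lower bound, so 8 is optimal.

8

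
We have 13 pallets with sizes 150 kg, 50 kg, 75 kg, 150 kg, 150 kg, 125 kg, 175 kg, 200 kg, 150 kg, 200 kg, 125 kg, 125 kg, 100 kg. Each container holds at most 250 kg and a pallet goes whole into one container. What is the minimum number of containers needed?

Total = 200 + 200 + 175 + 150 + 150 + 150 + 150 + 125 + 125 + 125 + 100 + 75 + 50 = 1775 kg.
Lower bound: ⌈1775/250⌉ = 8 containers.
A packing using 9 containers:
  container 1: 200 + 50 = 250
  container 2: 200 = 200
  container 3: 175 + 75 = 250
  container 4: 150 + 100 = 250
  container 5: 150 = 150
  container 6: 150 = 150
  container 7: 150 = 150
  container 8: 125 + 125 = 250
  container 9: 125 = 125
No arrangement into 8 containers stays within capacity, so 9 is optimal.

9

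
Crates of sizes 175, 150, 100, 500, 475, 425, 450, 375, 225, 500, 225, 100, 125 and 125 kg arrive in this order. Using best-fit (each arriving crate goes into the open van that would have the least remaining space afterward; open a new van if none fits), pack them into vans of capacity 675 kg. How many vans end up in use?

  175 → van 1 (new)  [load 175/675]
  150 → van 1  [load 325/675]
  100 → van 1  [load 425/675]
  500 → van 2 (new)  [load 500/675]
  475 → van 3 (new)  [load 475/675]
  425 → van 4 (new)  [load 425/675]
  450 → van 5 (new)  [load 450/675]
  375 → van 6 (new)  [load 375/675]
  225 → van 5  [load 675/675]
  500 → van 7 (new)  [load 500/675]
  225 → van 1  [load 650/675]
  100 → van 2  [load 600/675]
  125 → van 7  [load 625/675]
  125 → van 3  [load 600/675]
7 vans opened.

7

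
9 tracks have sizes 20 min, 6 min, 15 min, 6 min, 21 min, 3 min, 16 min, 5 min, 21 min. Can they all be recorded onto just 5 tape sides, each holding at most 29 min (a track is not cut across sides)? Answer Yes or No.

Yes

A valid assignment using 5 tape sides:
  side 1: 21 + 6 = 27
  side 2: 21 + 6 = 27
  side 3: 20 + 5 + 3 = 28
  side 4: 16 = 16
  side 5: 15 = 15
Every load is within 29 min, so 5 tape sides suffice.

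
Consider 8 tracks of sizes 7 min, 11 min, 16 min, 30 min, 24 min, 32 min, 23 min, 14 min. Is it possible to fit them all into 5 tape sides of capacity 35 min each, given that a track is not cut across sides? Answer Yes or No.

Yes

A valid assignment using 5 tape sides:
  side 1: 32 = 32
  side 2: 30 = 30
  side 3: 24 + 11 = 35
  side 4: 23 + 7 = 30
  side 5: 16 + 14 = 30
Every load is within 35 min, so 5 tape sides suffice.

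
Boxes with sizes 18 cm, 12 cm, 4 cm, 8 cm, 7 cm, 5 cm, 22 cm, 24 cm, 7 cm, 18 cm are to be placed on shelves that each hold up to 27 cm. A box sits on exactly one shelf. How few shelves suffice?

5

Total = 24 + 22 + 18 + 18 + 12 + 8 + 7 + 7 + 5 + 4 = 125 cm.
Lower bound: ⌈125/27⌉ = 5 shelves.
A packing using 5 shelves:
  shelf 1: 24 = 24
  shelf 2: 22 + 5 = 27
  shelf 3: 18 + 8 = 26
  shelf 4: 18 + 7 = 25
  shelf 5: 12 + 7 + 4 = 23
This matches the lower bound, so 5 is optimal.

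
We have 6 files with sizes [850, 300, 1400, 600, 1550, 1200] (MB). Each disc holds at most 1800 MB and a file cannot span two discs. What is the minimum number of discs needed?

4

Total = 1550 + 1400 + 1200 + 850 + 600 + 300 = 5900 MB.
Lower bound: ⌈5900/1800⌉ = 4 discs.
A packing using 4 discs:
  disc 1: 1550 = 1550
  disc 2: 1400 + 300 = 1700
  disc 3: 1200 + 600 = 1800
  disc 4: 850 = 850
This matches the lower bound, so 4 is optimal.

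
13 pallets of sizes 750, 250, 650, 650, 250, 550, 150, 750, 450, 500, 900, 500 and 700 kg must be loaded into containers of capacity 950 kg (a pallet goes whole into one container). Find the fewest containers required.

9

Total = 900 + 750 + 750 + 700 + 650 + 650 + 550 + 500 + 500 + 450 + 250 + 250 + 150 = 7050 kg.
Lower bound: ⌈7050/950⌉ = 8 containers.
Also, 9 pallets each exceed 475 kg, and no two of those can share a container, so at least 9 containers are needed.
A packing using 9 containers:
  container 1: 900 = 900
  container 2: 750 + 150 = 900
  container 3: 750 = 750
  container 4: 700 + 250 = 950
  container 5: 650 + 250 = 900
  container 6: 650 = 650
  container 7: 550 = 550
  container 8: 500 + 450 = 950
  container 9: 500 = 500
This matches the lower bound, so 9 is optimal.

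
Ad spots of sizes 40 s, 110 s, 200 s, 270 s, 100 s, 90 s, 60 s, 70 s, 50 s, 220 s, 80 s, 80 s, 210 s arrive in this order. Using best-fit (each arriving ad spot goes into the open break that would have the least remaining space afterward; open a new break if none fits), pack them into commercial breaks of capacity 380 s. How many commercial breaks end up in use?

5

  40 → break 1 (new)  [load 40/380]
  110 → break 1  [load 150/380]
  200 → break 1  [load 350/380]
  270 → break 2 (new)  [load 270/380]
  100 → break 2  [load 370/380]
  90 → break 3 (new)  [load 90/380]
  60 → break 3  [load 150/380]
  70 → break 3  [load 220/380]
  50 → break 3  [load 270/380]
  220 → break 4 (new)  [load 220/380]
  80 → break 3  [load 350/380]
  80 → break 4  [load 300/380]
  210 → break 5 (new)  [load 210/380]
5 commercial breaks opened.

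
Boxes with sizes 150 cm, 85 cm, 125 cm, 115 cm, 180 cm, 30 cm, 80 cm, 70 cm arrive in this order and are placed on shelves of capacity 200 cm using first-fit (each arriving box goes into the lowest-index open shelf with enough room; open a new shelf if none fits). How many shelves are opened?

5

  150 → shelf 1 (new)  [load 150/200]
  85 → shelf 2 (new)  [load 85/200]
  125 → shelf 3 (new)  [load 125/200]
  115 → shelf 2  [load 200/200]
  180 → shelf 4 (new)  [load 180/200]
  30 → shelf 1  [load 180/200]
  80 → shelf 5 (new)  [load 80/200]
  70 → shelf 3  [load 195/200]
5 shelves opened.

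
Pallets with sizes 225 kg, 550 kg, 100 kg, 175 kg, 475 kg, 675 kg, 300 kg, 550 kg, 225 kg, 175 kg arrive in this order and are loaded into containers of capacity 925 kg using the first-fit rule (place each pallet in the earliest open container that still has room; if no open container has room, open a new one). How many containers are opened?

4

  225 → container 1 (new)  [load 225/925]
  550 → container 1  [load 775/925]
  100 → container 1  [load 875/925]
  175 → container 2 (new)  [load 175/925]
  475 → container 2  [load 650/925]
  675 → container 3 (new)  [load 675/925]
  300 → container 4 (new)  [load 300/925]
  550 → container 4  [load 850/925]
  225 → container 2  [load 875/925]
  175 → container 3  [load 850/925]
4 containers opened.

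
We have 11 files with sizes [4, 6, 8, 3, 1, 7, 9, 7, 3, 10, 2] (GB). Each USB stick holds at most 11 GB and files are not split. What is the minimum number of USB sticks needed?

Total = 10 + 9 + 8 + 7 + 7 + 6 + 4 + 3 + 3 + 2 + 1 = 60 GB.
Lower bound: ⌈60/11⌉ = 6 USB sticks.
A packing using 6 USB sticks:
  USB stick 1: 10 + 1 = 11
  USB stick 2: 9 + 2 = 11
  USB stick 3: 8 + 3 = 11
  USB stick 4: 7 + 4 = 11
  USB stick 5: 7 + 3 = 10
  USB stick 6: 6 = 6
This matches the lower bound, so 6 is optimal.

6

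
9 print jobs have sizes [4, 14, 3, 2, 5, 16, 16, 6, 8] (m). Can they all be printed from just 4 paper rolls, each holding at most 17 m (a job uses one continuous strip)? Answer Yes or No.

Total = 74 m; ⌈74/17⌉ = 5.
At least 5 paper rolls are required, but only 4 are allowed.

No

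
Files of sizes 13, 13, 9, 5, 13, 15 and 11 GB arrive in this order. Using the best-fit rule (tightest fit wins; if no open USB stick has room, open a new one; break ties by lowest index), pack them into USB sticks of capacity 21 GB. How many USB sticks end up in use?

5

  13 → USB stick 1 (new)  [load 13/21]
  13 → USB stick 2 (new)  [load 13/21]
  9 → USB stick 3 (new)  [load 9/21]
  5 → USB stick 1  [load 18/21]
  13 → USB stick 4 (new)  [load 13/21]
  15 → USB stick 5 (new)  [load 15/21]
  11 → USB stick 3  [load 20/21]
5 USB sticks opened.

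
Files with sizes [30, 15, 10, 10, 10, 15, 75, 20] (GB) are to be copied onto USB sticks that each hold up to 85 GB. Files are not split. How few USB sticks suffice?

Total = 75 + 30 + 20 + 15 + 15 + 10 + 10 + 10 = 185 GB.
Lower bound: ⌈185/85⌉ = 3 USB sticks.
A packing using 3 USB sticks:
  USB stick 1: 75 + 10 = 85
  USB stick 2: 30 + 20 + 15 + 15 = 80
  USB stick 3: 10 + 10 = 20
This matches the lower bound, so 3 is optimal.

3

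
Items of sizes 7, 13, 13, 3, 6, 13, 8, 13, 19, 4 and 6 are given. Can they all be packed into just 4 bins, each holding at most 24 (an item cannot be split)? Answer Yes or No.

Total = 105; ⌈105/24⌉ = 5.
At least 5 bins are required, but only 4 are allowed.

No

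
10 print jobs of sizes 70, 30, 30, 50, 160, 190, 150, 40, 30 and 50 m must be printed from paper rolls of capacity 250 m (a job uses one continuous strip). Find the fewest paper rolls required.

4

Total = 190 + 160 + 150 + 70 + 50 + 50 + 40 + 30 + 30 + 30 = 800 m.
Lower bound: ⌈800/250⌉ = 4 paper rolls.
A packing using 4 paper rolls:
  roll 1: 190 + 50 = 240
  roll 2: 160 + 70 = 230
  roll 3: 150 + 50 + 40 = 240
  roll 4: 30 + 30 + 30 = 90
This matches the lower bound, so 4 is optimal.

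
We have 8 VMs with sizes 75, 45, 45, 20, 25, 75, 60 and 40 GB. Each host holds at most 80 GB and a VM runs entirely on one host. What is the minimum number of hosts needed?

6

Total = 75 + 75 + 60 + 45 + 45 + 40 + 25 + 20 = 385 GB.
Lower bound: ⌈385/80⌉ = 5 hosts.
A packing using 6 hosts:
  host 1: 75 = 75
  host 2: 75 = 75
  host 3: 60 + 20 = 80
  host 4: 45 + 25 = 70
  host 5: 45 = 45
  host 6: 40 = 40
No arrangement into 5 hosts stays within capacity, so 6 is optimal.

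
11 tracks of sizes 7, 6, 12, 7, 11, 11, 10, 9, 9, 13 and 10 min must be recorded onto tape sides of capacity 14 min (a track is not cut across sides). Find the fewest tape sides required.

Total = 13 + 12 + 11 + 11 + 10 + 10 + 9 + 9 + 7 + 7 + 6 = 105 min.
Lower bound: ⌈105/14⌉ = 8 tape sides.
A packing using 10 tape sides:
  side 1: 13 = 13
  side 2: 12 = 12
  side 3: 11 = 11
  side 4: 11 = 11
  side 5: 10 = 10
  side 6: 10 = 10
  side 7: 9 = 9
  side 8: 9 = 9
  side 9: 7 + 7 = 14
  side 10: 6 = 6
No arrangement into 9 tape sides stays within capacity, so 10 is optimal.

10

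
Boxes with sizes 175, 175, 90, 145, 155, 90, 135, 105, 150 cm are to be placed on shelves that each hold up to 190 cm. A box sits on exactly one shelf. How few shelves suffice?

8

Total = 175 + 175 + 155 + 150 + 145 + 135 + 105 + 90 + 90 = 1220 cm.
Lower bound: ⌈1220/190⌉ = 7 shelves.
A packing using 8 shelves:
  shelf 1: 175 = 175
  shelf 2: 175 = 175
  shelf 3: 155 = 155
  shelf 4: 150 = 150
  shelf 5: 145 = 145
  shelf 6: 135 = 135
  shelf 7: 105 = 105
  shelf 8: 90 + 90 = 180
No arrangement into 7 shelves stays within capacity, so 8 is optimal.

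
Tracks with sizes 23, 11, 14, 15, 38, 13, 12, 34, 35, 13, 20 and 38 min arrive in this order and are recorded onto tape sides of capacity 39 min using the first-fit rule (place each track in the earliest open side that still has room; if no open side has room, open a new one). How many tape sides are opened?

  23 → side 1 (new)  [load 23/39]
  11 → side 1  [load 34/39]
  14 → side 2 (new)  [load 14/39]
  15 → side 2  [load 29/39]
  38 → side 3 (new)  [load 38/39]
  13 → side 4 (new)  [load 13/39]
  12 → side 4  [load 25/39]
  34 → side 5 (new)  [load 34/39]
  35 → side 6 (new)  [load 35/39]
  13 → side 4  [load 38/39]
  20 → side 7 (new)  [load 20/39]
  38 → side 8 (new)  [load 38/39]
8 tape sides opened.

8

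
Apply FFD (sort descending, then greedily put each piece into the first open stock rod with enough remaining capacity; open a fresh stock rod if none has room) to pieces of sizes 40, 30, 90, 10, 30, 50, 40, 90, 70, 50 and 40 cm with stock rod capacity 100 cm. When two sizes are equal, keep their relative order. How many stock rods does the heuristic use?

Sorted descending: 90, 90, 70, 50, 50, 40, 40, 40, 30, 30, 10.
  90 → stock rod 1 (new)  [load 90/100]
  90 → stock rod 2 (new)  [load 90/100]
  70 → stock rod 3 (new)  [load 70/100]
  50 → stock rod 4 (new)  [load 50/100]
  50 → stock rod 4  [load 100/100]
  40 → stock rod 5 (new)  [load 40/100]
  40 → stock rod 5  [load 80/100]
  40 → stock rod 6 (new)  [load 40/100]
  30 → stock rod 3  [load 100/100]
  30 → stock rod 6  [load 70/100]
  10 → stock rod 1  [load 100/100]
6 stock rods opened.

6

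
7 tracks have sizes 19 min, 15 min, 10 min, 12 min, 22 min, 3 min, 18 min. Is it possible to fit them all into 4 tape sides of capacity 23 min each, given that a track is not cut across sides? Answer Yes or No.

No

Total = 99 min; ⌈99/23⌉ = 5.
At least 5 tape sides are required, but only 4 are allowed.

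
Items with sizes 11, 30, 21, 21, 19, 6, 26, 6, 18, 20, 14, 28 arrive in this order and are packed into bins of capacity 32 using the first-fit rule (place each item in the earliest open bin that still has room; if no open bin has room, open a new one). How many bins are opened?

  11 → bin 1 (new)  [load 11/32]
  30 → bin 2 (new)  [load 30/32]
  21 → bin 1  [load 32/32]
  21 → bin 3 (new)  [load 21/32]
  19 → bin 4 (new)  [load 19/32]
  6 → bin 3  [load 27/32]
  26 → bin 5 (new)  [load 26/32]
  6 → bin 4  [load 25/32]
  18 → bin 6 (new)  [load 18/32]
  20 → bin 7 (new)  [load 20/32]
  14 → bin 6  [load 32/32]
  28 → bin 8 (new)  [load 28/32]
8 bins opened.

8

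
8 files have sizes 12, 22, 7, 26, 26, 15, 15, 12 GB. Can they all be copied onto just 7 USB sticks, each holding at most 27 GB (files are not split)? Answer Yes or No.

A valid assignment using 6 USB sticks:
  USB stick 1: 26 = 26
  USB stick 2: 26 = 26
  USB stick 3: 22 = 22
  USB stick 4: 15 + 12 = 27
  USB stick 5: 15 + 12 = 27
  USB stick 6: 7 = 7
That uses only 6 ≤ 7, so 7 USB sticks are enough.

Yes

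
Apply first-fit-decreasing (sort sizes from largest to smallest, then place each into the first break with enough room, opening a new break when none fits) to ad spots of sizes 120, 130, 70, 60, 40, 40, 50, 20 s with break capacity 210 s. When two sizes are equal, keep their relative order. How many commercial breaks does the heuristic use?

3

Sorted descending: 130, 120, 70, 60, 50, 40, 40, 20.
  130 → break 1 (new)  [load 130/210]
  120 → break 2 (new)  [load 120/210]
  70 → break 1  [load 200/210]
  60 → break 2  [load 180/210]
  50 → break 3 (new)  [load 50/210]
  40 → break 3  [load 90/210]
  40 → break 3  [load 130/210]
  20 → break 2  [load 200/210]
3 commercial breaks opened.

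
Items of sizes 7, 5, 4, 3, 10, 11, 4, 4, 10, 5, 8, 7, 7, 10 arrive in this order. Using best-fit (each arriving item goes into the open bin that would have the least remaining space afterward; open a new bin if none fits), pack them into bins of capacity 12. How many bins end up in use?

10

  7 → bin 1 (new)  [load 7/12]
  5 → bin 1  [load 12/12]
  4 → bin 2 (new)  [load 4/12]
  3 → bin 2  [load 7/12]
  10 → bin 3 (new)  [load 10/12]
  11 → bin 4 (new)  [load 11/12]
  4 → bin 2  [load 11/12]
  4 → bin 5 (new)  [load 4/12]
  10 → bin 6 (new)  [load 10/12]
  5 → bin 5  [load 9/12]
  8 → bin 7 (new)  [load 8/12]
  7 → bin 8 (new)  [load 7/12]
  7 → bin 9 (new)  [load 7/12]
  10 → bin 10 (new)  [load 10/12]
10 bins opened.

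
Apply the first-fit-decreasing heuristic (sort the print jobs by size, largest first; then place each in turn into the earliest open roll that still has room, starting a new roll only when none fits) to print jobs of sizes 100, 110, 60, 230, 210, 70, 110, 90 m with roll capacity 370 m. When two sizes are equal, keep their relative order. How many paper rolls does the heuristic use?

Sorted descending: 230, 210, 110, 110, 100, 90, 70, 60.
  230 → roll 1 (new)  [load 230/370]
  210 → roll 2 (new)  [load 210/370]
  110 → roll 1  [load 340/370]
  110 → roll 2  [load 320/370]
  100 → roll 3 (new)  [load 100/370]
  90 → roll 3  [load 190/370]
  70 → roll 3  [load 260/370]
  60 → roll 3  [load 320/370]
3 paper rolls opened.

3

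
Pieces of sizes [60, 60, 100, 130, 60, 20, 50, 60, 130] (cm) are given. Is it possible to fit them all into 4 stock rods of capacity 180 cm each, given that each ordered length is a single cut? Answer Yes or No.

A valid assignment using 4 stock rods:
  stock rod 1: 130 + 50 = 180
  stock rod 2: 130 + 20 = 150
  stock rod 3: 100 + 60 = 160
  stock rod 4: 60 + 60 + 60 = 180
Every load is within 180 cm, so 4 stock rods suffice.

Yes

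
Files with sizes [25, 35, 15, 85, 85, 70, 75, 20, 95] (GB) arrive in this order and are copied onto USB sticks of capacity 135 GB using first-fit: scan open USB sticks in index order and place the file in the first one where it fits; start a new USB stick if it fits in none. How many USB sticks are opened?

  25 → USB stick 1 (new)  [load 25/135]
  35 → USB stick 1  [load 60/135]
  15 → USB stick 1  [load 75/135]
  85 → USB stick 2 (new)  [load 85/135]
  85 → USB stick 3 (new)  [load 85/135]
  70 → USB stick 4 (new)  [load 70/135]
  75 → USB stick 5 (new)  [load 75/135]
  20 → USB stick 1  [load 95/135]
  95 → USB stick 6 (new)  [load 95/135]
6 USB sticks opened.

6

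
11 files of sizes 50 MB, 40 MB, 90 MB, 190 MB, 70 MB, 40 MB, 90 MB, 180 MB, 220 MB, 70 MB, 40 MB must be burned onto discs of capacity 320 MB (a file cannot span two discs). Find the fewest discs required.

Total = 220 + 190 + 180 + 90 + 90 + 70 + 70 + 50 + 40 + 40 + 40 = 1080 MB.
Lower bound: ⌈1080/320⌉ = 4 discs.
A packing using 4 discs:
  disc 1: 220 + 90 = 310
  disc 2: 190 + 90 + 40 = 320
  disc 3: 180 + 70 + 70 = 320
  disc 4: 50 + 40 + 40 = 130
This matches the lower bound, so 4 is optimal.

4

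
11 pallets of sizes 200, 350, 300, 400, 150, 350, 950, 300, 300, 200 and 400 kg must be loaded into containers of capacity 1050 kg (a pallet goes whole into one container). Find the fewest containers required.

Total = 950 + 400 + 400 + 350 + 350 + 300 + 300 + 300 + 200 + 200 + 150 = 3900 kg.
Lower bound: ⌈3900/1050⌉ = 4 containers.
A packing using 4 containers:
  container 1: 950 = 950
  container 2: 400 + 400 + 200 = 1000
  container 3: 350 + 350 + 300 = 1000
  container 4: 300 + 300 + 200 + 150 = 950
This matches the lower bound, so 4 is optimal.

4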